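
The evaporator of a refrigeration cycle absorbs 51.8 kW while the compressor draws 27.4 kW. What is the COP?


COP = Q_evap / W
COP = 51.8 / 27.4
COP = 1.891

1.891


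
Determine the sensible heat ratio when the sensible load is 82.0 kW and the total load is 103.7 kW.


SHR = Q_sensible / Q_total
SHR = 82.0 / 103.7
SHR = 0.791

0.791


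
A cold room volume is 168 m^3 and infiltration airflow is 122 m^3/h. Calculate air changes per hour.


ACH = flow / volume
ACH = 122 / 168
ACH = 0.726

0.726


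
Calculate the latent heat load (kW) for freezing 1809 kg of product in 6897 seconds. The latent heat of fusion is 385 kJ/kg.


Q_lat = m * h_fg / t
Q_lat = 1809 * 385 / 6897
Q_lat = 100.98 kW

100.98


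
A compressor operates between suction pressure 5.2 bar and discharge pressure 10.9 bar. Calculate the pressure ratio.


PR = P_high / P_low
PR = 10.9 / 5.2
PR = 2.096

2.096


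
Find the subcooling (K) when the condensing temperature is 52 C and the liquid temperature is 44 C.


Subcooling = T_cond - T_liquid
Subcooling = 52 - 44
Subcooling = 8 K

8


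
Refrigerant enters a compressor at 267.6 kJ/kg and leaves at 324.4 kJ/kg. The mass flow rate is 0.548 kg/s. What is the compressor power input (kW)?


dh = 324.4 - 267.6 = 56.8 kJ/kg
W = m_dot * dh = 0.548 * 56.8 = 31.13 kW

31.13


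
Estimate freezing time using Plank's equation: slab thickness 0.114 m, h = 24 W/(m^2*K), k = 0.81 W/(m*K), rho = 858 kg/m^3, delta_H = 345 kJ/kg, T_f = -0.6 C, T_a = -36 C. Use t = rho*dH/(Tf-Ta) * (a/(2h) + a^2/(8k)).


dT = -0.6 - (-36) = 35.4 K
term1 = a/(2h) = 0.114/(2*24) = 0.002375
term2 = a^2/(8k) = 0.114^2/(8*0.81) = 0.002005555556
t = rho*dH*1000/dT * (term1 + term2)
t = 858*345*1000/35.4 * (0.002375 + 0.002005555556)
t = 36630 s

36630


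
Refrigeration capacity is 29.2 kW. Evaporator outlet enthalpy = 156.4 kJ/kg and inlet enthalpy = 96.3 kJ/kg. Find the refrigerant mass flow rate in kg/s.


dh = 156.4 - 96.3 = 60.1 kJ/kg
m_dot = Q / dh = 29.2 / 60.1 = 0.4859 kg/s

0.4859


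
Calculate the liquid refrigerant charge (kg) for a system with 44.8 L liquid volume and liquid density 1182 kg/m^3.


Charge = V * rho / 1000
Charge = 44.8 * 1182 / 1000
Charge = 52.95 kg

52.95


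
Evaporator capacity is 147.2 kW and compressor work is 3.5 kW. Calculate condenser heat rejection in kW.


Q_cond = Q_evap + W
Q_cond = 147.2 + 3.5
Q_cond = 150.7 kW

150.7


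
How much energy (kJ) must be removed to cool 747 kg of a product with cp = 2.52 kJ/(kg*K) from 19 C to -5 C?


dT = 19 - (-5) = 24 K
Q = m * cp * dT = 747 * 2.52 * 24
Q = 45179 kJ

45179


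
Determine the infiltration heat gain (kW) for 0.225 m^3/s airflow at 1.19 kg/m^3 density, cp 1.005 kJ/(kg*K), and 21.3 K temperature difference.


Q = V_dot * rho * cp * dT
Q = 0.225 * 1.19 * 1.005 * 21.3
Q = 5.732 kW

5.732


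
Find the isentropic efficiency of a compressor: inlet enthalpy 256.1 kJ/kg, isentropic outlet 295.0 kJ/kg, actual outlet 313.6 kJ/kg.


dh_ideal = 295.0 - 256.1 = 38.9 kJ/kg
dh_actual = 313.6 - 256.1 = 57.5 kJ/kg
eta_s = dh_ideal / dh_actual = 38.9 / 57.5
eta_s = 0.6765

0.6765


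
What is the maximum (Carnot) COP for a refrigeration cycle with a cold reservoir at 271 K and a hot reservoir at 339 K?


dT = 339 - 271 = 68 K
COP_carnot = T_cold / dT = 271 / 68
COP_carnot = 3.985

3.985


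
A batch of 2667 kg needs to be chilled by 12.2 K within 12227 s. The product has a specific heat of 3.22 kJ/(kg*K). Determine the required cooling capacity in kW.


Q = m * cp * dT / t
Q = 2667 * 3.22 * 12.2 / 12227
Q = 8.569 kW

8.569


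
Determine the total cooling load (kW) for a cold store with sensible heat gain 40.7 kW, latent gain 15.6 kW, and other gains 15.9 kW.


Q_total = Q_s + Q_l + Q_misc
Q_total = 40.7 + 15.6 + 15.9
Q_total = 72.2 kW

72.2


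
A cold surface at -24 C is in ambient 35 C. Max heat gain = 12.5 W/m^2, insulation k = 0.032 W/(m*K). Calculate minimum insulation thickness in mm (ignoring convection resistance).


dT = 35 - (-24) = 59 K
thickness = k * dT / q_max * 1000
thickness = 0.032 * 59 / 12.5 * 1000
thickness = 151.0 mm

151.0


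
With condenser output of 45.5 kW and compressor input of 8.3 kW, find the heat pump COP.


COP_hp = Q_cond / W
COP_hp = 45.5 / 8.3
COP_hp = 5.482

5.482


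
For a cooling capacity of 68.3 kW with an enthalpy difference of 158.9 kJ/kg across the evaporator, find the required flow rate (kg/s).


m_dot = Q / dh
m_dot = 68.3 / 158.9
m_dot = 0.4298 kg/s

0.4298


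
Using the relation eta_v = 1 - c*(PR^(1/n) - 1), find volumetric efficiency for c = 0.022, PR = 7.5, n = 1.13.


PR^(1/n) = 7.5^(1/1.13) = 5.9482676
eta_v = 1 - 0.022 * (5.9482676 - 1)
eta_v = 0.8911

0.8911


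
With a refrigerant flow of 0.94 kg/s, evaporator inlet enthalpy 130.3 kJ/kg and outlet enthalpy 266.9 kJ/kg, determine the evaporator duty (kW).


dh = 266.9 - 130.3 = 136.6 kJ/kg
Q_evap = m_dot * dh = 0.94 * 136.6
Q_evap = 128.4 kW

128.4


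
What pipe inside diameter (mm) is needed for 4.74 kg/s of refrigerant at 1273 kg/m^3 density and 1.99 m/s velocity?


A = m_dot / (rho * v) = 4.74 / (1273 * 1.99) = 0.001871099409 m^2
d = sqrt(4*A/pi) * 1000
d = 48.8 mm

48.8


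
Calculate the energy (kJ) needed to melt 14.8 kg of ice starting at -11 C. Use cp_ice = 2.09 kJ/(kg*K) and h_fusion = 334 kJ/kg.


Sensible heat = cp * dT = 2.09 * 11 = 22.99 kJ/kg
Total per kg = 22.99 + 334 = 356.99 kJ/kg
Q = m * total = 14.8 * 356.99
Q = 5283.5 kJ

5283.5


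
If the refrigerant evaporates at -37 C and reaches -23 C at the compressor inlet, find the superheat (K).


Superheat = T_suction - T_evap
Superheat = -23 - (-37)
Superheat = 14 K

14


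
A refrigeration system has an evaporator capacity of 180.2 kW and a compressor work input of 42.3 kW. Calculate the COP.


COP = Q_evap / W
COP = 180.2 / 42.3
COP = 4.26

4.26


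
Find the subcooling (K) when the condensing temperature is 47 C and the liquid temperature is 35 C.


Subcooling = T_cond - T_liquid
Subcooling = 47 - 35
Subcooling = 12 K

12


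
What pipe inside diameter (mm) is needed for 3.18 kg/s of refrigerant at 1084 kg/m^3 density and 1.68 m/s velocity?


A = m_dot / (rho * v) = 3.18 / (1084 * 1.68) = 0.001746178176 m^2
d = sqrt(4*A/pi) * 1000
d = 47.2 mm

47.2


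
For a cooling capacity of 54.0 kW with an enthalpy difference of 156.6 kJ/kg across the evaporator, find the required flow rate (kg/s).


m_dot = Q / dh
m_dot = 54.0 / 156.6
m_dot = 0.3448 kg/s

0.3448


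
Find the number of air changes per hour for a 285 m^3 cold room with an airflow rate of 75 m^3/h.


ACH = flow / volume
ACH = 75 / 285
ACH = 0.263

0.263


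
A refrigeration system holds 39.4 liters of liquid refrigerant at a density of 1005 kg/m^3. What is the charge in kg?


Charge = V * rho / 1000
Charge = 39.4 * 1005 / 1000
Charge = 39.6 kg

39.6


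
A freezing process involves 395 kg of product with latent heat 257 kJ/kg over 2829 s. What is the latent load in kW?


Q_lat = m * h_fg / t
Q_lat = 395 * 257 / 2829
Q_lat = 35.88 kW

35.88


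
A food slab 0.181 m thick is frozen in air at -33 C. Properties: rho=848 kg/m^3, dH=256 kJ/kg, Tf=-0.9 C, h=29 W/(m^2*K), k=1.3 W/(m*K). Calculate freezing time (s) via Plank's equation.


dT = -0.9 - (-33) = 32.1 K
term1 = a/(2h) = 0.181/(2*29) = 0.003120689655
term2 = a^2/(8k) = 0.181^2/(8*1.3) = 0.003150096154
t = rho*dH*1000/dT * (term1 + term2)
t = 848*256*1000/32.1 * (0.003120689655 + 0.003150096154)
t = 42408 s

42408


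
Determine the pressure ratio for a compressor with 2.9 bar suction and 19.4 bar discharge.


PR = P_high / P_low
PR = 19.4 / 2.9
PR = 6.69

6.69


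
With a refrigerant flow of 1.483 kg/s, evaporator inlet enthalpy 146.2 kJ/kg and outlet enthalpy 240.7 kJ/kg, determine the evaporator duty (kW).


dh = 240.7 - 146.2 = 94.5 kJ/kg
Q_evap = m_dot * dh = 1.483 * 94.5
Q_evap = 140.14 kW

140.14


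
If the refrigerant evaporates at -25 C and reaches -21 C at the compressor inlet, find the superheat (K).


Superheat = T_suction - T_evap
Superheat = -21 - (-25)
Superheat = 4 K

4


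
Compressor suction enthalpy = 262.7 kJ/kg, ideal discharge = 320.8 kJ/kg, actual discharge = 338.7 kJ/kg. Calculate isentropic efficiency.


dh_ideal = 320.8 - 262.7 = 58.1 kJ/kg
dh_actual = 338.7 - 262.7 = 76.0 kJ/kg
eta_s = dh_ideal / dh_actual = 58.1 / 76.0
eta_s = 0.7645

0.7645


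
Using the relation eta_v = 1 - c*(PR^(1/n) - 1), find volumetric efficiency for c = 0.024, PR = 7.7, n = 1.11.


PR^(1/n) = 7.7^(1/1.11) = 6.28985006
eta_v = 1 - 0.024 * (6.28985006 - 1)
eta_v = 0.873

0.873


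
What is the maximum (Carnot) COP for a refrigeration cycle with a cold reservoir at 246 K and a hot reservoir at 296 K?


dT = 296 - 246 = 50 K
COP_carnot = T_cold / dT = 246 / 50
COP_carnot = 4.92

4.92


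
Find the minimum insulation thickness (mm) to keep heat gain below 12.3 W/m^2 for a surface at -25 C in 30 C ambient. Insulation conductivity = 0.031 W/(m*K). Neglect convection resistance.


dT = 30 - (-25) = 55 K
thickness = k * dT / q_max * 1000
thickness = 0.031 * 55 / 12.3 * 1000
thickness = 138.6 mm

138.6


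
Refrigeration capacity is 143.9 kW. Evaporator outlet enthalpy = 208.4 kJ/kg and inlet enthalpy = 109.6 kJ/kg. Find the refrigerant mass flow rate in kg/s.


dh = 208.4 - 109.6 = 98.8 kJ/kg
m_dot = Q / dh = 143.9 / 98.8 = 1.4565 kg/s

1.4565


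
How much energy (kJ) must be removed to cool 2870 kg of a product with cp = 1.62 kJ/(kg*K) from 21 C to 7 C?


dT = 21 - (7) = 14 K
Q = m * cp * dT = 2870 * 1.62 * 14
Q = 65092 kJ

65092


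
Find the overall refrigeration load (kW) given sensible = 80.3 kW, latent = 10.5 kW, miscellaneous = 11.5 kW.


Q_total = Q_s + Q_l + Q_misc
Q_total = 80.3 + 10.5 + 11.5
Q_total = 102.3 kW

102.3


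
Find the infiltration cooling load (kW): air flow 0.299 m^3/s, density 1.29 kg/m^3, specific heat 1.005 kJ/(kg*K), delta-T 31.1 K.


Q = V_dot * rho * cp * dT
Q = 0.299 * 1.29 * 1.005 * 31.1
Q = 12.056 kW

12.056


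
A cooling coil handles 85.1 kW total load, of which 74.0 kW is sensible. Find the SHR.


SHR = Q_sensible / Q_total
SHR = 74.0 / 85.1
SHR = 0.87

0.87


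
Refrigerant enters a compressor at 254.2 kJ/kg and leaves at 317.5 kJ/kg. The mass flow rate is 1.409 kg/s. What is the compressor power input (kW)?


dh = 317.5 - 254.2 = 63.3 kJ/kg
W = m_dot * dh = 1.409 * 63.3 = 89.19 kW

89.19


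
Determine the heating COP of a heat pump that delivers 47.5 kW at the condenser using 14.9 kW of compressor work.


COP_hp = Q_cond / W
COP_hp = 47.5 / 14.9
COP_hp = 3.188

3.188


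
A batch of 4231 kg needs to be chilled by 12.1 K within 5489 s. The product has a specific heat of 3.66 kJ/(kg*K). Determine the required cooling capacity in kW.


Q = m * cp * dT / t
Q = 4231 * 3.66 * 12.1 / 5489
Q = 34.136 kW

34.136


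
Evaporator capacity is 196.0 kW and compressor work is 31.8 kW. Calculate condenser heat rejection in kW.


Q_cond = Q_evap + W
Q_cond = 196.0 + 31.8
Q_cond = 227.8 kW

227.8


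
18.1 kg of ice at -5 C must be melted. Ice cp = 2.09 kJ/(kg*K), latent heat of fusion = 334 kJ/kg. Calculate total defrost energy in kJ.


Sensible heat = cp * dT = 2.09 * 5 = 10.45 kJ/kg
Total per kg = 10.45 + 334 = 344.45 kJ/kg
Q = m * total = 18.1 * 344.45
Q = 6234.5 kJ

6234.5


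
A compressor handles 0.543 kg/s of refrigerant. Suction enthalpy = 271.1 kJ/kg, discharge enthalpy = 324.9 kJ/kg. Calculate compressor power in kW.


dh = 324.9 - 271.1 = 53.8 kJ/kg
W = m_dot * dh = 0.543 * 53.8 = 29.21 kW

29.21


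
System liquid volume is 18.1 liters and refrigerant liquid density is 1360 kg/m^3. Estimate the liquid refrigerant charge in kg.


Charge = V * rho / 1000
Charge = 18.1 * 1360 / 1000
Charge = 24.62 kg

24.62


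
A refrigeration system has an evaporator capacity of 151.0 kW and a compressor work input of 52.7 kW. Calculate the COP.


COP = Q_evap / W
COP = 151.0 / 52.7
COP = 2.865

2.865


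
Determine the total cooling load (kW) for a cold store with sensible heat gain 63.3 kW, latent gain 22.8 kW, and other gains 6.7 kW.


Q_total = Q_s + Q_l + Q_misc
Q_total = 63.3 + 22.8 + 6.7
Q_total = 92.8 kW

92.8


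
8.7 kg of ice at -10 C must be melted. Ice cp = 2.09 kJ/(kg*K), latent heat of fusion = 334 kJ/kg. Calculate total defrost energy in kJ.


Sensible heat = cp * dT = 2.09 * 10 = 20.9 kJ/kg
Total per kg = 20.9 + 334 = 354.9 kJ/kg
Q = m * total = 8.7 * 354.9
Q = 3087.6 kJ

3087.6


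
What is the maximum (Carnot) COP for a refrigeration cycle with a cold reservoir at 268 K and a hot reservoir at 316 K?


dT = 316 - 268 = 48 K
COP_carnot = T_cold / dT = 268 / 48
COP_carnot = 5.583

5.583


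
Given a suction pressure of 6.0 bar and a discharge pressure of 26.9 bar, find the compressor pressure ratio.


PR = P_high / P_low
PR = 26.9 / 6.0
PR = 4.483

4.483


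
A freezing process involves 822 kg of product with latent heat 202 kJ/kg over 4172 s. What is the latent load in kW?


Q_lat = m * h_fg / t
Q_lat = 822 * 202 / 4172
Q_lat = 39.8 kW

39.8


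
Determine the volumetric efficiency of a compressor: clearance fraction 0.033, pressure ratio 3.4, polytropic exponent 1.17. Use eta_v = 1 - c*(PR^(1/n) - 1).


PR^(1/n) = 3.4^(1/1.17) = 2.84613493
eta_v = 1 - 0.033 * (2.84613493 - 1)
eta_v = 0.9391

0.9391


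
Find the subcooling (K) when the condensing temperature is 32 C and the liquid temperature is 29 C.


Subcooling = T_cond - T_liquid
Subcooling = 32 - 29
Subcooling = 3 K

3


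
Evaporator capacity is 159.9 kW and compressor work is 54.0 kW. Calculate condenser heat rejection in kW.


Q_cond = Q_evap + W
Q_cond = 159.9 + 54.0
Q_cond = 213.9 kW

213.9


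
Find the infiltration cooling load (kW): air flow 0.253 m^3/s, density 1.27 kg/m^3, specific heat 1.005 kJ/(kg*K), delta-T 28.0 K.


Q = V_dot * rho * cp * dT
Q = 0.253 * 1.27 * 1.005 * 28.0
Q = 9.042 kW

9.042


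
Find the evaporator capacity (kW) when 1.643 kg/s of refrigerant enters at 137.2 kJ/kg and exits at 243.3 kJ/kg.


dh = 243.3 - 137.2 = 106.1 kJ/kg
Q_evap = m_dot * dh = 1.643 * 106.1
Q_evap = 174.32 kW

174.32


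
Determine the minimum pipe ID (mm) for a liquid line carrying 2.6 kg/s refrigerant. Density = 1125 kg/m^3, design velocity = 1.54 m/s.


A = m_dot / (rho * v) = 2.6 / (1125 * 1.54) = 0.001500721501 m^2
d = sqrt(4*A/pi) * 1000
d = 43.7 mm

43.7


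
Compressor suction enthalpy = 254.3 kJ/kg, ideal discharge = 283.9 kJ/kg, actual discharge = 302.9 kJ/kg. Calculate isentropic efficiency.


dh_ideal = 283.9 - 254.3 = 29.6 kJ/kg
dh_actual = 302.9 - 254.3 = 48.6 kJ/kg
eta_s = dh_ideal / dh_actual = 29.6 / 48.6
eta_s = 0.6091

0.6091


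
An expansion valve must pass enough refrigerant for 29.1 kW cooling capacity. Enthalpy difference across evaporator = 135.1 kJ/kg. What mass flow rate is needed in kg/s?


m_dot = Q / dh
m_dot = 29.1 / 135.1
m_dot = 0.2154 kg/s

0.2154


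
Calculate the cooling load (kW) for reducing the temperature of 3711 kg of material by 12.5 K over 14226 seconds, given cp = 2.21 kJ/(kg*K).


Q = m * cp * dT / t
Q = 3711 * 2.21 * 12.5 / 14226
Q = 7.206 kW

7.206


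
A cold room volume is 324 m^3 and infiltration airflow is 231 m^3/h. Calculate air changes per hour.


ACH = flow / volume
ACH = 231 / 324
ACH = 0.713

0.713


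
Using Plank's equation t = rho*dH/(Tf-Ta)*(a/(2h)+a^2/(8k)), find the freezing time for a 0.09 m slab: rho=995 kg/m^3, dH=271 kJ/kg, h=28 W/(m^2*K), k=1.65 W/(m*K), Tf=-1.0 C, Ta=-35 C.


dT = -1.0 - (-35) = 34.0 K
term1 = a/(2h) = 0.09/(2*28) = 0.001607142857
term2 = a^2/(8k) = 0.09^2/(8*1.65) = 0.0006136363636
t = rho*dH*1000/dT * (term1 + term2)
t = 995*271*1000/34.0 * (0.001607142857 + 0.0006136363636)
t = 17612 s

17612


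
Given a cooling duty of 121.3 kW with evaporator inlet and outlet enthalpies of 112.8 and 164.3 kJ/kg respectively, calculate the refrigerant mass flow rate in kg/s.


dh = 164.3 - 112.8 = 51.5 kJ/kg
m_dot = Q / dh = 121.3 / 51.5 = 2.3553 kg/s

2.3553


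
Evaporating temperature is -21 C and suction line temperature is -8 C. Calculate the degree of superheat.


Superheat = T_suction - T_evap
Superheat = -8 - (-21)
Superheat = 13 K

13


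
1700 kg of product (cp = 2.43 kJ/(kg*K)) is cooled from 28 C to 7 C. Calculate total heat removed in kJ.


dT = 28 - (7) = 21 K
Q = m * cp * dT = 1700 * 2.43 * 21
Q = 86751 kJ

86751


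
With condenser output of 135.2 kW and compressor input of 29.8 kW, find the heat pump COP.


COP_hp = Q_cond / W
COP_hp = 135.2 / 29.8
COP_hp = 4.537

4.537


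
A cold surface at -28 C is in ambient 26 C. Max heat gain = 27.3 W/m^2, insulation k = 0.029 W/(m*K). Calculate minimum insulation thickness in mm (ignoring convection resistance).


dT = 26 - (-28) = 54 K
thickness = k * dT / q_max * 1000
thickness = 0.029 * 54 / 27.3 * 1000
thickness = 57.4 mm

57.4


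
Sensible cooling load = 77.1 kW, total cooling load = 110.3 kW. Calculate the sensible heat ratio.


SHR = Q_sensible / Q_total
SHR = 77.1 / 110.3
SHR = 0.699

0.699


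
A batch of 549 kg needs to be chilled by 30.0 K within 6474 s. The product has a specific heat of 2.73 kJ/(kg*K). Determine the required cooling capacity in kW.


Q = m * cp * dT / t
Q = 549 * 2.73 * 30.0 / 6474
Q = 6.945 kW

6.945


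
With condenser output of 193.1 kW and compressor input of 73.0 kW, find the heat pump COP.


COP_hp = Q_cond / W
COP_hp = 193.1 / 73.0
COP_hp = 2.645

2.645


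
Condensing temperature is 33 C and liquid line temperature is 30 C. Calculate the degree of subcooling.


Subcooling = T_cond - T_liquid
Subcooling = 33 - 30
Subcooling = 3 K

3


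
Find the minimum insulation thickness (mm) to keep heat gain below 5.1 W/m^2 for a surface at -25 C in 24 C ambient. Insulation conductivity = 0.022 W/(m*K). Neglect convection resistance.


dT = 24 - (-25) = 49 K
thickness = k * dT / q_max * 1000
thickness = 0.022 * 49 / 5.1 * 1000
thickness = 211.4 mm

211.4


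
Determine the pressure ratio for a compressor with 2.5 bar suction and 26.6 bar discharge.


PR = P_high / P_low
PR = 26.6 / 2.5
PR = 10.64

10.64


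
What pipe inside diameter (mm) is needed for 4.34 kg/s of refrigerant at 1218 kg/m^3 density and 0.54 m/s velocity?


A = m_dot / (rho * v) = 4.34 / (1218 * 0.54) = 0.006598552576 m^2
d = sqrt(4*A/pi) * 1000
d = 91.7 mm

91.7


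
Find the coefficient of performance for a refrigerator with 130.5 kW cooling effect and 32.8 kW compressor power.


COP = Q_evap / W
COP = 130.5 / 32.8
COP = 3.979

3.979


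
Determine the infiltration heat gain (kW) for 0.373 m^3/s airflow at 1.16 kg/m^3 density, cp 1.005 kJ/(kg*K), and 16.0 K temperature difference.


Q = V_dot * rho * cp * dT
Q = 0.373 * 1.16 * 1.005 * 16.0
Q = 6.957 kW

6.957


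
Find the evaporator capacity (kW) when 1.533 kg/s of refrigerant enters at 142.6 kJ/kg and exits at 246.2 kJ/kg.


dh = 246.2 - 142.6 = 103.6 kJ/kg
Q_evap = m_dot * dh = 1.533 * 103.6
Q_evap = 158.82 kW

158.82


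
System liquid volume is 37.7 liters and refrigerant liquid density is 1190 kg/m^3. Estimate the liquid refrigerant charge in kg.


Charge = V * rho / 1000
Charge = 37.7 * 1190 / 1000
Charge = 44.86 kg

44.86


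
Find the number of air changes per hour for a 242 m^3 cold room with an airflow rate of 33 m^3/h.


ACH = flow / volume
ACH = 33 / 242
ACH = 0.136

0.136


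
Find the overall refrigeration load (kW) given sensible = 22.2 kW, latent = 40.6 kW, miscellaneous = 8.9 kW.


Q_total = Q_s + Q_l + Q_misc
Q_total = 22.2 + 40.6 + 8.9
Q_total = 71.7 kW

71.7


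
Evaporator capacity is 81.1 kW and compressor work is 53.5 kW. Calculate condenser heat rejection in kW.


Q_cond = Q_evap + W
Q_cond = 81.1 + 53.5
Q_cond = 134.6 kW

134.6


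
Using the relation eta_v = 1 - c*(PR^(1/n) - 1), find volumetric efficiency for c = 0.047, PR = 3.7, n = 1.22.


PR^(1/n) = 3.7^(1/1.22) = 2.92239636
eta_v = 1 - 0.047 * (2.92239636 - 1)
eta_v = 0.9096

0.9096


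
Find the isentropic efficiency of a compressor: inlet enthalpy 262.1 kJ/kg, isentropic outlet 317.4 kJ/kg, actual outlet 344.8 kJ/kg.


dh_ideal = 317.4 - 262.1 = 55.3 kJ/kg
dh_actual = 344.8 - 262.1 = 82.7 kJ/kg
eta_s = dh_ideal / dh_actual = 55.3 / 82.7
eta_s = 0.6687

0.6687


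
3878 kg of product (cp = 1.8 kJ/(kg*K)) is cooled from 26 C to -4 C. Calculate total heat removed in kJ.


dT = 26 - (-4) = 30 K
Q = m * cp * dT = 3878 * 1.8 * 30
Q = 209412 kJ

209412


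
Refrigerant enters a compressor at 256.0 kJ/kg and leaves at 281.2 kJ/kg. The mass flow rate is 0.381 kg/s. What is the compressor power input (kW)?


dh = 281.2 - 256.0 = 25.2 kJ/kg
W = m_dot * dh = 0.381 * 25.2 = 9.6 kW

9.6


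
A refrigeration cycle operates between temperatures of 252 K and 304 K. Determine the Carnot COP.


dT = 304 - 252 = 52 K
COP_carnot = T_cold / dT = 252 / 52
COP_carnot = 4.846

4.846


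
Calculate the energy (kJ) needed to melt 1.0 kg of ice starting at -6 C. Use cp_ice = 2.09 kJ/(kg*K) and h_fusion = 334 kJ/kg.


Sensible heat = cp * dT = 2.09 * 6 = 12.54 kJ/kg
Total per kg = 12.54 + 334 = 346.54 kJ/kg
Q = m * total = 1.0 * 346.54
Q = 346.5 kJ

346.5


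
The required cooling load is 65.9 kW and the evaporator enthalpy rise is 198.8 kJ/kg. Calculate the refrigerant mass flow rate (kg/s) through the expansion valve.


m_dot = Q / dh
m_dot = 65.9 / 198.8
m_dot = 0.3315 kg/s

0.3315


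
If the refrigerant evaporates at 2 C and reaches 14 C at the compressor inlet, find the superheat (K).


Superheat = T_suction - T_evap
Superheat = 14 - (2)
Superheat = 12 K

12


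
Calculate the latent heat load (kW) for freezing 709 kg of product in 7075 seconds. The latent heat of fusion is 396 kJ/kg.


Q_lat = m * h_fg / t
Q_lat = 709 * 396 / 7075
Q_lat = 39.68 kW

39.68


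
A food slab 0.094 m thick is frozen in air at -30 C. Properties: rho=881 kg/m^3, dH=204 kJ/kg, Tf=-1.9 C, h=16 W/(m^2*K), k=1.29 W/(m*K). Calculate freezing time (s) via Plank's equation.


dT = -1.9 - (-30) = 28.1 K
term1 = a/(2h) = 0.094/(2*16) = 0.0029375
term2 = a^2/(8k) = 0.094^2/(8*1.29) = 0.0008562015504
t = rho*dH*1000/dT * (term1 + term2)
t = 881*204*1000/28.1 * (0.0029375 + 0.0008562015504)
t = 24264 s

24264


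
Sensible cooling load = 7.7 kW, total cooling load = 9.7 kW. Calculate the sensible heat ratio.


SHR = Q_sensible / Q_total
SHR = 7.7 / 9.7
SHR = 0.794

0.794


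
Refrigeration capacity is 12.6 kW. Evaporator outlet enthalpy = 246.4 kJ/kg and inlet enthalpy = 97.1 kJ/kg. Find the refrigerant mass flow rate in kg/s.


dh = 246.4 - 97.1 = 149.3 kJ/kg
m_dot = Q / dh = 12.6 / 149.3 = 0.0844 kg/s

0.0844


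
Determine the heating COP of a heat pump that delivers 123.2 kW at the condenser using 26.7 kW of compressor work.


COP_hp = Q_cond / W
COP_hp = 123.2 / 26.7
COP_hp = 4.614

4.614


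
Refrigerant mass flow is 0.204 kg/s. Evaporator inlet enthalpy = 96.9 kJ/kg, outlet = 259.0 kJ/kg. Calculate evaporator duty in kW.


dh = 259.0 - 96.9 = 162.1 kJ/kg
Q_evap = m_dot * dh = 0.204 * 162.1
Q_evap = 33.07 kW

33.07


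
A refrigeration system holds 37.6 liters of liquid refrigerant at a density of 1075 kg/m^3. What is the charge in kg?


Charge = V * rho / 1000
Charge = 37.6 * 1075 / 1000
Charge = 40.42 kg

40.42


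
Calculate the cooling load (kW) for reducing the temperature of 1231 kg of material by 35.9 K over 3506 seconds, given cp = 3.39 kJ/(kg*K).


Q = m * cp * dT / t
Q = 1231 * 3.39 * 35.9 / 3506
Q = 42.731 kW

42.731


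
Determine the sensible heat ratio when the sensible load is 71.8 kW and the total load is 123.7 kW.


SHR = Q_sensible / Q_total
SHR = 71.8 / 123.7
SHR = 0.58

0.58


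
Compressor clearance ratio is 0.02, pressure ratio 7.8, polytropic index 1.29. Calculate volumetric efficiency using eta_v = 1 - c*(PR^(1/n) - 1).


PR^(1/n) = 7.8^(1/1.29) = 4.9152567
eta_v = 1 - 0.02 * (4.9152567 - 1)
eta_v = 0.9217

0.9217


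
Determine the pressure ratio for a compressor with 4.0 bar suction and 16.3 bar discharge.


PR = P_high / P_low
PR = 16.3 / 4.0
PR = 4.075

4.075


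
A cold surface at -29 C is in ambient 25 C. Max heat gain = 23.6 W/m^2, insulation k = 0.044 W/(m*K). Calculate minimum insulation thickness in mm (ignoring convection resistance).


dT = 25 - (-29) = 54 K
thickness = k * dT / q_max * 1000
thickness = 0.044 * 54 / 23.6 * 1000
thickness = 100.7 mm

100.7


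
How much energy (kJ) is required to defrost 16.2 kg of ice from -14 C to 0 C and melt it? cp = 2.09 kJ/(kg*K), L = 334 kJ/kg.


Sensible heat = cp * dT = 2.09 * 14 = 29.26 kJ/kg
Total per kg = 29.26 + 334 = 363.26 kJ/kg
Q = m * total = 16.2 * 363.26
Q = 5884.8 kJ

5884.8


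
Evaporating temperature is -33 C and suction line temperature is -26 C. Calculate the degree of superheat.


Superheat = T_suction - T_evap
Superheat = -26 - (-33)
Superheat = 7 K

7


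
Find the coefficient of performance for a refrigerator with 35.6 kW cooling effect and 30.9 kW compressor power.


COP = Q_evap / W
COP = 35.6 / 30.9
COP = 1.152

1.152


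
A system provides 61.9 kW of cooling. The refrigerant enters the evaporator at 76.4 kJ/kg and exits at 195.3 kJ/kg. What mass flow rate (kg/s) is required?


dh = 195.3 - 76.4 = 118.9 kJ/kg
m_dot = Q / dh = 61.9 / 118.9 = 0.5206 kg/s

0.5206


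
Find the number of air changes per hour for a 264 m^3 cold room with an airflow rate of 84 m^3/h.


ACH = flow / volume
ACH = 84 / 264
ACH = 0.318

0.318


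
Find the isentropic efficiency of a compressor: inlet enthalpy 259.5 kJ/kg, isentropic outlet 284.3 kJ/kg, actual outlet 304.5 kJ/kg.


dh_ideal = 284.3 - 259.5 = 24.8 kJ/kg
dh_actual = 304.5 - 259.5 = 45.0 kJ/kg
eta_s = dh_ideal / dh_actual = 24.8 / 45.0
eta_s = 0.5511

0.5511


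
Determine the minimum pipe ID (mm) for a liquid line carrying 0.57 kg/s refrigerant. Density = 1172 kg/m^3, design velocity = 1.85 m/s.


A = m_dot / (rho * v) = 0.57 / (1172 * 1.85) = 0.0002628908772 m^2
d = sqrt(4*A/pi) * 1000
d = 18.3 mm

18.3


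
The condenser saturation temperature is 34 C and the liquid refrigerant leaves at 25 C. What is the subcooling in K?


Subcooling = T_cond - T_liquid
Subcooling = 34 - 25
Subcooling = 9 K

9


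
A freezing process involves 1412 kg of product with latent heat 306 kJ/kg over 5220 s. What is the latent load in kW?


Q_lat = m * h_fg / t
Q_lat = 1412 * 306 / 5220
Q_lat = 82.77 kW

82.77


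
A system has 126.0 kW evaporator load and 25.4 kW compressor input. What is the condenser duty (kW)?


Q_cond = Q_evap + W
Q_cond = 126.0 + 25.4
Q_cond = 151.4 kW

151.4


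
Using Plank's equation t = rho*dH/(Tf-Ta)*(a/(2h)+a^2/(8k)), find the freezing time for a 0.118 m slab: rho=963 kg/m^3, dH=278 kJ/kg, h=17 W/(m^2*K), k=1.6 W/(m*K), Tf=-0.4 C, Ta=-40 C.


dT = -0.4 - (-40) = 39.6 K
term1 = a/(2h) = 0.118/(2*17) = 0.003470588235
term2 = a^2/(8k) = 0.118^2/(8*1.6) = 0.0010878125
t = rho*dH*1000/dT * (term1 + term2)
t = 963*278*1000/39.6 * (0.003470588235 + 0.0010878125)
t = 30817 s

30817


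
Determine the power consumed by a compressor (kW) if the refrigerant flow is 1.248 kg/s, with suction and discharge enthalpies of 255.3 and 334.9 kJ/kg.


dh = 334.9 - 255.3 = 79.6 kJ/kg
W = m_dot * dh = 1.248 * 79.6 = 99.34 kW

99.34


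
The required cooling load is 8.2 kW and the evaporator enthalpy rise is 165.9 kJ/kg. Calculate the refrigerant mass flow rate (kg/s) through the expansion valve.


m_dot = Q / dh
m_dot = 8.2 / 165.9
m_dot = 0.0494 kg/s

0.0494


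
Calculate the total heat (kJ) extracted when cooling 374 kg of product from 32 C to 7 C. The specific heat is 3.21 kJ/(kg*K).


dT = 32 - (7) = 25 K
Q = m * cp * dT = 374 * 3.21 * 25
Q = 30014 kJ

30014


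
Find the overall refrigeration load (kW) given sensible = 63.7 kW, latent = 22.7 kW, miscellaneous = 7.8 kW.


Q_total = Q_s + Q_l + Q_misc
Q_total = 63.7 + 22.7 + 7.8
Q_total = 94.2 kW

94.2


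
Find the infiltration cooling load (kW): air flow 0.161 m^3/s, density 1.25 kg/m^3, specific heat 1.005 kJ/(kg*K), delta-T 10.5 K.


Q = V_dot * rho * cp * dT
Q = 0.161 * 1.25 * 1.005 * 10.5
Q = 2.124 kW

2.124


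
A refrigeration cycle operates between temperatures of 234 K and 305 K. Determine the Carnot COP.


dT = 305 - 234 = 71 K
COP_carnot = T_cold / dT = 234 / 71
COP_carnot = 3.296

3.296


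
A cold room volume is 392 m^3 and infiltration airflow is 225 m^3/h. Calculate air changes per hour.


ACH = flow / volume
ACH = 225 / 392
ACH = 0.574

0.574


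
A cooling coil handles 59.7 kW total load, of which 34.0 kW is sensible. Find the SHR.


SHR = Q_sensible / Q_total
SHR = 34.0 / 59.7
SHR = 0.57

0.57


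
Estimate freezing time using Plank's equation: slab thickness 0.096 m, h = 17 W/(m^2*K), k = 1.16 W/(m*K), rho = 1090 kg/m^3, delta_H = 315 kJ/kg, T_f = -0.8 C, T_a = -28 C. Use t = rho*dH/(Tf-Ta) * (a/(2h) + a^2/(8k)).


dT = -0.8 - (-28) = 27.2 K
term1 = a/(2h) = 0.096/(2*17) = 0.002823529412
term2 = a^2/(8k) = 0.096^2/(8*1.16) = 0.0009931034483
t = rho*dH*1000/dT * (term1 + term2)
t = 1090*315*1000/27.2 * (0.002823529412 + 0.0009931034483)
t = 48178 s

48178


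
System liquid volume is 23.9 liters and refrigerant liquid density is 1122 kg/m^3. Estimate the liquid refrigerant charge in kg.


Charge = V * rho / 1000
Charge = 23.9 * 1122 / 1000
Charge = 26.82 kg

26.82


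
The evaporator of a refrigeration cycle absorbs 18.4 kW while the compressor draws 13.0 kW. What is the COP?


COP = Q_evap / W
COP = 18.4 / 13.0
COP = 1.415

1.415


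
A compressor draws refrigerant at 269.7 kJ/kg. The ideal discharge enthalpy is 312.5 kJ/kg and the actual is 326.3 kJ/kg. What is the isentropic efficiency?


dh_ideal = 312.5 - 269.7 = 42.8 kJ/kg
dh_actual = 326.3 - 269.7 = 56.6 kJ/kg
eta_s = dh_ideal / dh_actual = 42.8 / 56.6
eta_s = 0.7562

0.7562


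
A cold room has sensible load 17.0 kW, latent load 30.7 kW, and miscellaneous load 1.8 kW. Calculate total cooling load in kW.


Q_total = Q_s + Q_l + Q_misc
Q_total = 17.0 + 30.7 + 1.8
Q_total = 49.5 kW

49.5


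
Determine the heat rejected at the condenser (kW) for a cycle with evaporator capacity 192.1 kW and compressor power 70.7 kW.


Q_cond = Q_evap + W
Q_cond = 192.1 + 70.7
Q_cond = 262.8 kW

262.8


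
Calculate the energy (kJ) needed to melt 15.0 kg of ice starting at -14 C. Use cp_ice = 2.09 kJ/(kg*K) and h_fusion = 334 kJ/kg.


Sensible heat = cp * dT = 2.09 * 14 = 29.26 kJ/kg
Total per kg = 29.26 + 334 = 363.26 kJ/kg
Q = m * total = 15.0 * 363.26
Q = 5448.9 kJ

5448.9


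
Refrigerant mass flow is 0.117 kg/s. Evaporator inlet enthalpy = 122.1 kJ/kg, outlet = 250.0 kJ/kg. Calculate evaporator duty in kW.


dh = 250.0 - 122.1 = 127.9 kJ/kg
Q_evap = m_dot * dh = 0.117 * 127.9
Q_evap = 14.96 kW

14.96


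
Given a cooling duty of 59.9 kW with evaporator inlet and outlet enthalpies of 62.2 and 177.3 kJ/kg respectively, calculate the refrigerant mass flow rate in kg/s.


dh = 177.3 - 62.2 = 115.1 kJ/kg
m_dot = Q / dh = 59.9 / 115.1 = 0.5204 kg/s

0.5204


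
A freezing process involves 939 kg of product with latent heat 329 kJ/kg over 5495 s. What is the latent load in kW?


Q_lat = m * h_fg / t
Q_lat = 939 * 329 / 5495
Q_lat = 56.22 kW

56.22


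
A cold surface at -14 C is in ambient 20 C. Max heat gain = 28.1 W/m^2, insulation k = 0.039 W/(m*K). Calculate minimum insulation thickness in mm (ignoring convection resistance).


dT = 20 - (-14) = 34 K
thickness = k * dT / q_max * 1000
thickness = 0.039 * 34 / 28.1 * 1000
thickness = 47.2 mm

47.2


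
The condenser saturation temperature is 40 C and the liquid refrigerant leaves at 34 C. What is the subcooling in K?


Subcooling = T_cond - T_liquid
Subcooling = 40 - 34
Subcooling = 6 K

6


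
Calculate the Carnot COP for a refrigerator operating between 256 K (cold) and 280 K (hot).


dT = 280 - 256 = 24 K
COP_carnot = T_cold / dT = 256 / 24
COP_carnot = 10.667

10.667


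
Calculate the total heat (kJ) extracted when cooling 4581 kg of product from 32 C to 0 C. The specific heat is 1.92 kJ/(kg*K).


dT = 32 - (0) = 32 K
Q = m * cp * dT = 4581 * 1.92 * 32
Q = 281457 kJ

281457


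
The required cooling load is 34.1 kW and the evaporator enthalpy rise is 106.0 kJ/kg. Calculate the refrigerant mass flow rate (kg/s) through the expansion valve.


m_dot = Q / dh
m_dot = 34.1 / 106.0
m_dot = 0.3217 kg/s

0.3217


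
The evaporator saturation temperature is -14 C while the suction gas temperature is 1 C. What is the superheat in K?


Superheat = T_suction - T_evap
Superheat = 1 - (-14)
Superheat = 15 K

15


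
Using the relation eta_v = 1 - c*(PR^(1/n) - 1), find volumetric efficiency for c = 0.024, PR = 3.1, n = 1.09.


PR^(1/n) = 3.1^(1/1.09) = 2.8235179
eta_v = 1 - 0.024 * (2.8235179 - 1)
eta_v = 0.9562

0.9562


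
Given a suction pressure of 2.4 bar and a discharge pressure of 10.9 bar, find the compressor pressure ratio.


PR = P_high / P_low
PR = 10.9 / 2.4
PR = 4.542

4.542


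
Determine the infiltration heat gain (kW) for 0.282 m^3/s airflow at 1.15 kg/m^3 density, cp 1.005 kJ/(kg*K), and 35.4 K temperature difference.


Q = V_dot * rho * cp * dT
Q = 0.282 * 1.15 * 1.005 * 35.4
Q = 11.538 kW

11.538


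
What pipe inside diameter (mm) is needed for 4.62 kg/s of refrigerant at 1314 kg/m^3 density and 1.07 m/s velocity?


A = m_dot / (rho * v) = 4.62 / (1314 * 1.07) = 0.003285964238 m^2
d = sqrt(4*A/pi) * 1000
d = 64.7 mm

64.7


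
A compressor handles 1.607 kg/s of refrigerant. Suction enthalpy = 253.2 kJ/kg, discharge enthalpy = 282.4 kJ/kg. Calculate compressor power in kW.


dh = 282.4 - 253.2 = 29.2 kJ/kg
W = m_dot * dh = 1.607 * 29.2 = 46.92 kW

46.92


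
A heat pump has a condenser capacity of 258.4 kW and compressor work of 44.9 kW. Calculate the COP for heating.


COP_hp = Q_cond / W
COP_hp = 258.4 / 44.9
COP_hp = 5.755

5.755


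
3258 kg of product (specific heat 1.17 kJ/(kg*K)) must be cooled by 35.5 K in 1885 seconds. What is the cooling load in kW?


Q = m * cp * dT / t
Q = 3258 * 1.17 * 35.5 / 1885
Q = 71.788 kW

71.788


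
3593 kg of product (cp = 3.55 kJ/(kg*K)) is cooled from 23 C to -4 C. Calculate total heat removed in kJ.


dT = 23 - (-4) = 27 K
Q = m * cp * dT = 3593 * 3.55 * 27
Q = 344389 kJ

344389


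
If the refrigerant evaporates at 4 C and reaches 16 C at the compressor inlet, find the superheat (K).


Superheat = T_suction - T_evap
Superheat = 16 - (4)
Superheat = 12 K

12


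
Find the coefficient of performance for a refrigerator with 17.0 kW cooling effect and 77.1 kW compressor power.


COP = Q_evap / W
COP = 17.0 / 77.1
COP = 0.22

0.22


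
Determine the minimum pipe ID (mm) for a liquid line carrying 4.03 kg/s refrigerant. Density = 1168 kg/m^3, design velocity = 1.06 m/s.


A = m_dot / (rho * v) = 4.03 / (1168 * 1.06) = 0.003255040062 m^2
d = sqrt(4*A/pi) * 1000
d = 64.4 mm

64.4


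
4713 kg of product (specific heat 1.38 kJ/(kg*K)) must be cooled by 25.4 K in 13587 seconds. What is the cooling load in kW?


Q = m * cp * dT / t
Q = 4713 * 1.38 * 25.4 / 13587
Q = 12.159 kW

12.159


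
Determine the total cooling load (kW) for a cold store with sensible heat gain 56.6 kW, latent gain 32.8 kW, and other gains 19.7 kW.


Q_total = Q_s + Q_l + Q_misc
Q_total = 56.6 + 32.8 + 19.7
Q_total = 109.1 kW

109.1


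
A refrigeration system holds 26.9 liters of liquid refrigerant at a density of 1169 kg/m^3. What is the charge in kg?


Charge = V * rho / 1000
Charge = 26.9 * 1169 / 1000
Charge = 31.45 kg

31.45


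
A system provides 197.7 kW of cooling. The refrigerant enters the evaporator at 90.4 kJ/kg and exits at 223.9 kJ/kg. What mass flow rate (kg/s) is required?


dh = 223.9 - 90.4 = 133.5 kJ/kg
m_dot = Q / dh = 197.7 / 133.5 = 1.4809 kg/s

1.4809


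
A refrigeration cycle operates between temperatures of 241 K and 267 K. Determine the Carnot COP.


dT = 267 - 241 = 26 K
COP_carnot = T_cold / dT = 241 / 26
COP_carnot = 9.269

9.269


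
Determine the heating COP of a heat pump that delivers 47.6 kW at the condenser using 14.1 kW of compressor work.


COP_hp = Q_cond / W
COP_hp = 47.6 / 14.1
COP_hp = 3.376

3.376


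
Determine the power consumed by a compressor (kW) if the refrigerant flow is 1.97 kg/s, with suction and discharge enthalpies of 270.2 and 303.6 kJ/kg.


dh = 303.6 - 270.2 = 33.4 kJ/kg
W = m_dot * dh = 1.97 * 33.4 = 65.8 kW

65.8


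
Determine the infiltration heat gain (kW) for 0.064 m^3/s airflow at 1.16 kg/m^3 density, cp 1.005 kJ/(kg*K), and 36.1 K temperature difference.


Q = V_dot * rho * cp * dT
Q = 0.064 * 1.16 * 1.005 * 36.1
Q = 2.693 kW

2.693


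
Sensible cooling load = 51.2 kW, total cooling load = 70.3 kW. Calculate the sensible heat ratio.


SHR = Q_sensible / Q_total
SHR = 51.2 / 70.3
SHR = 0.728

0.728


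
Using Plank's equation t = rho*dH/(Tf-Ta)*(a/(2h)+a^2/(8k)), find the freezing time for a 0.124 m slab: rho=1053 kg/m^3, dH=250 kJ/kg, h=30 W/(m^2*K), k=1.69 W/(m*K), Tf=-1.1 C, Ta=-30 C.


dT = -1.1 - (-30) = 28.9 K
term1 = a/(2h) = 0.124/(2*30) = 0.002066666667
term2 = a^2/(8k) = 0.124^2/(8*1.69) = 0.001137278107
t = rho*dH*1000/dT * (term1 + term2)
t = 1053*250*1000/28.9 * (0.002066666667 + 0.001137278107)
t = 29185 s

29185


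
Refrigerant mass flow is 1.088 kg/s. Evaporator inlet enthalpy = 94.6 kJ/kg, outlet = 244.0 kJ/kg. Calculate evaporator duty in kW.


dh = 244.0 - 94.6 = 149.4 kJ/kg
Q_evap = m_dot * dh = 1.088 * 149.4
Q_evap = 162.55 kW

162.55


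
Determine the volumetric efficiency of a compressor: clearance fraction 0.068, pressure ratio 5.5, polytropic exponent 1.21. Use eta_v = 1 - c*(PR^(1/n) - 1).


PR^(1/n) = 5.5^(1/1.21) = 4.09138163
eta_v = 1 - 0.068 * (4.09138163 - 1)
eta_v = 0.7898

0.7898


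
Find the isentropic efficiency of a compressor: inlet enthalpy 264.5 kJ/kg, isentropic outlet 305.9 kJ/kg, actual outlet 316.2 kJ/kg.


dh_ideal = 305.9 - 264.5 = 41.4 kJ/kg
dh_actual = 316.2 - 264.5 = 51.7 kJ/kg
eta_s = dh_ideal / dh_actual = 41.4 / 51.7
eta_s = 0.8008

0.8008


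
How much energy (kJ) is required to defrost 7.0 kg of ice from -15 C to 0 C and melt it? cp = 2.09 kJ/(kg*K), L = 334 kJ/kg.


Sensible heat = cp * dT = 2.09 * 15 = 31.35 kJ/kg
Total per kg = 31.35 + 334 = 365.35 kJ/kg
Q = m * total = 7.0 * 365.35
Q = 2557.5 kJ

2557.5


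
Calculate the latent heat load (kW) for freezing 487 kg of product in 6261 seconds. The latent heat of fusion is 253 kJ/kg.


Q_lat = m * h_fg / t
Q_lat = 487 * 253 / 6261
Q_lat = 19.68 kW

19.68


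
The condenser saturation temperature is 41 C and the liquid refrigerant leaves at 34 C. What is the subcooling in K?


Subcooling = T_cond - T_liquid
Subcooling = 41 - 34
Subcooling = 7 K

7


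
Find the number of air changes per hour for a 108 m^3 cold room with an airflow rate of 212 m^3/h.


ACH = flow / volume
ACH = 212 / 108
ACH = 1.963

1.963


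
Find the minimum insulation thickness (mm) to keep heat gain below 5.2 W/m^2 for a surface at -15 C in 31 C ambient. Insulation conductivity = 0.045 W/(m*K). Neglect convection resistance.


dT = 31 - (-15) = 46 K
thickness = k * dT / q_max * 1000
thickness = 0.045 * 46 / 5.2 * 1000
thickness = 398.1 mm

398.1


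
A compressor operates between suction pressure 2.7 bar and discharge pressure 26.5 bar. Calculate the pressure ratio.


PR = P_high / P_low
PR = 26.5 / 2.7
PR = 9.815

9.815
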